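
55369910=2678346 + 52691564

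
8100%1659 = 1464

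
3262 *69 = 225078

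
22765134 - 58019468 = -35254334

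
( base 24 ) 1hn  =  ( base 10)1007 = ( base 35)SR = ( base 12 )6BB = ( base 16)3ef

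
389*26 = 10114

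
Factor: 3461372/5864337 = 2^2* 3^(- 2 )*17^( - 1 )*38329^(-1)*865343^1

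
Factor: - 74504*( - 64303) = 2^3*67^1*139^1*64303^1 = 4790830712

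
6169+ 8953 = 15122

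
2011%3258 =2011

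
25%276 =25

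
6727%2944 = 839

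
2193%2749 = 2193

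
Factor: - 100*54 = - 2^3*3^3 *5^2=-5400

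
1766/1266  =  1+250/633 = 1.39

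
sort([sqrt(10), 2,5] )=[2, sqrt( 10 ),5] 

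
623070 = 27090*23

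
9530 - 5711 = 3819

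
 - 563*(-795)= 447585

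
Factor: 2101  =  11^1*191^1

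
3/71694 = 1/23898  =  0.00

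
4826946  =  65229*74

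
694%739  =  694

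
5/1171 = 5/1171  =  0.00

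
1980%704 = 572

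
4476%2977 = 1499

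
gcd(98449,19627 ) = 1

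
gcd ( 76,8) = 4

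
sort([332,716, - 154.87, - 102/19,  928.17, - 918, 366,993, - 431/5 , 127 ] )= [ - 918, - 154.87 , - 431/5, - 102/19,127,332, 366,716 , 928.17,993 ] 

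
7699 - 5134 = 2565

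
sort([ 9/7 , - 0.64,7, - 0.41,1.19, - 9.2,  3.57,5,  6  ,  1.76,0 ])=[ - 9.2,- 0.64, - 0.41, 0,  1.19,9/7, 1.76, 3.57, 5, 6,7] 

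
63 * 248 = 15624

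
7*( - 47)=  - 329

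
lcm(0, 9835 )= 0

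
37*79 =2923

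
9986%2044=1810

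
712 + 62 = 774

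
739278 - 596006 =143272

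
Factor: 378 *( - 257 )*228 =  - 22149288 = - 2^3*3^4 * 7^1 * 19^1 * 257^1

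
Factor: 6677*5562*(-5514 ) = -2^2*3^4 * 11^1*103^1*607^1*919^1 =- 204776031636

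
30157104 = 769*39216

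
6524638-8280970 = -1756332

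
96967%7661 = 5035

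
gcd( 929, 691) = 1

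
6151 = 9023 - 2872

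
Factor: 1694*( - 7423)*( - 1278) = 16070290236 = 2^2  *  3^2*7^1 *11^2 * 13^1*71^1*571^1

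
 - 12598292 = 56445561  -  69043853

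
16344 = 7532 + 8812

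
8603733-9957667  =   - 1353934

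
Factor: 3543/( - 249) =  - 1181/83  =  - 83^( - 1) * 1181^1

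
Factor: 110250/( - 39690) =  - 3^( - 2)*5^2= - 25/9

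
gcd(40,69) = 1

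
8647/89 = 8647/89 = 97.16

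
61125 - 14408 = 46717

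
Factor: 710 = 2^1*5^1*71^1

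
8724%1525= 1099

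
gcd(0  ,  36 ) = 36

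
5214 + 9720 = 14934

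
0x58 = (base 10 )88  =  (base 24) 3g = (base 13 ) 6a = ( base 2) 1011000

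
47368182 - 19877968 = 27490214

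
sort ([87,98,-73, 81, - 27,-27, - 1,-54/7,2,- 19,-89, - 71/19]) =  [-89, - 73, - 27,-27, - 19, - 54/7, - 71/19,-1, 2,81, 87,98] 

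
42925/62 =42925/62=692.34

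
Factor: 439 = 439^1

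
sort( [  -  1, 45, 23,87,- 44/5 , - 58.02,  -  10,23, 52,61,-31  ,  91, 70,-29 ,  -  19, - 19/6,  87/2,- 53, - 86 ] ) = [-86 , - 58.02, - 53, - 31, - 29,  -  19, -10,-44/5,- 19/6, -1,23 , 23, 87/2,45, 52,61,70, 87, 91 ]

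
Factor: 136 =2^3 * 17^1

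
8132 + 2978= 11110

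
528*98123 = 51808944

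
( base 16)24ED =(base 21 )1093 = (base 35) 7P3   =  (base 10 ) 9453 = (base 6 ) 111433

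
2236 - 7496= -5260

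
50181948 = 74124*677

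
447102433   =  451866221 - 4763788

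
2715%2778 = 2715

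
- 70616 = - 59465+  -11151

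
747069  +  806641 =1553710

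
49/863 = 49/863=0.06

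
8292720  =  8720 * 951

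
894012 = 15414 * 58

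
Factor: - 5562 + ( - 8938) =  - 14500= - 2^2*5^3 * 29^1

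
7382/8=3691/4 = 922.75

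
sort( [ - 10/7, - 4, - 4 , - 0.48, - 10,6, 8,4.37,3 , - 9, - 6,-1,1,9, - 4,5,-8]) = [ - 10,  -  9,  -  8, - 6, - 4,-4,-4, - 10/7, - 1, - 0.48, 1,3,4.37,5,6,8,9]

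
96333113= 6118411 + 90214702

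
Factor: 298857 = 3^1*13^1*79^1*97^1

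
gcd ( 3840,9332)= 4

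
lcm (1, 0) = 0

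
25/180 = 5/36 = 0.14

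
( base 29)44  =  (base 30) 40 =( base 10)120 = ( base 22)5A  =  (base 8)170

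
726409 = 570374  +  156035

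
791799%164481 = 133875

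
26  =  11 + 15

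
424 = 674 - 250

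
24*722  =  17328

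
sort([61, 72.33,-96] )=[ - 96,61, 72.33]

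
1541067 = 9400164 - 7859097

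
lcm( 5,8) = 40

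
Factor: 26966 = 2^1*97^1*139^1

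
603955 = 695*869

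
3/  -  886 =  - 1 + 883/886 = -0.00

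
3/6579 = 1/2193 = 0.00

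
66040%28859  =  8322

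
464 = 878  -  414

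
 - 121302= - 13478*9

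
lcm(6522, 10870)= 32610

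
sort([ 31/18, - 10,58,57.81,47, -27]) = [ - 27 , - 10, 31/18,47, 57.81, 58]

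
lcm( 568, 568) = 568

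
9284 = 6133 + 3151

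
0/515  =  0 = 0.00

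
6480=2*3240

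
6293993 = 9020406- 2726413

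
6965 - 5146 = 1819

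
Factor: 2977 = 13^1*229^1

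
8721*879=7665759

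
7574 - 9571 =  - 1997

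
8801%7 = 2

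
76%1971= 76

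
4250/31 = 4250/31 = 137.10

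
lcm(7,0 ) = 0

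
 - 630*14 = -8820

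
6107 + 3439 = 9546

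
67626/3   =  22542 = 22542.00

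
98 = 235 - 137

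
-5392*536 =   -  2890112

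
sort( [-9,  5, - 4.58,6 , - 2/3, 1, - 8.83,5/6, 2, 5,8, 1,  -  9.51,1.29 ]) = [ - 9.51  ,-9, - 8.83, - 4.58,-2/3,  5/6,1,1,1.29, 2,  5,5,  6,8 ]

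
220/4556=55/1139 = 0.05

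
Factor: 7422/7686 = 3^ (- 1)*7^(-1)*61^ (  -  1)*1237^1 = 1237/1281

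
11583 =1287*9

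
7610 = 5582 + 2028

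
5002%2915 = 2087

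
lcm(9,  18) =18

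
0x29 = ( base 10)41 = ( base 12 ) 35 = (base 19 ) 23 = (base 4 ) 221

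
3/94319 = 3/94319 = 0.00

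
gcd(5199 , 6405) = 3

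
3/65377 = 3/65377 = 0.00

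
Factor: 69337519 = 37^1*41^1*45707^1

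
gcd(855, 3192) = 57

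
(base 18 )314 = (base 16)3e2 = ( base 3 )1100211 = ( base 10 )994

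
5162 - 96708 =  - 91546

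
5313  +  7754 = 13067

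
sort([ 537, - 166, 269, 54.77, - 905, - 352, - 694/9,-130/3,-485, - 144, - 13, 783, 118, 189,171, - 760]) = [-905, - 760, - 485, - 352,- 166 ,-144 , - 694/9, - 130/3, - 13, 54.77,118,  171, 189,269 , 537,783 ]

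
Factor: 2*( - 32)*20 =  - 2^8*5^1= -1280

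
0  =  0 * 7242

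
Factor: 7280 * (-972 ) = -7076160 = -2^6*3^5*  5^1*7^1*13^1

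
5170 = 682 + 4488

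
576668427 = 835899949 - 259231522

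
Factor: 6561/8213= 3^8  *43^( - 1)*191^( - 1)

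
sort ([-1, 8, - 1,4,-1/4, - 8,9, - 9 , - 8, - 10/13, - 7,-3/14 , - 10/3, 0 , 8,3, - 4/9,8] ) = [ - 9, - 8,- 8, - 7, - 10/3, - 1 ,-1, - 10/13, - 4/9,-1/4,-3/14, 0,3, 4 , 8,8,8,9 ]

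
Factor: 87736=2^3*11^1*997^1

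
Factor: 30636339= 3^1*31^1*43^1*47^1*163^1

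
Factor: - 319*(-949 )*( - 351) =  - 106258581 = - 3^3*11^1*13^2*29^1*73^1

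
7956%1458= 666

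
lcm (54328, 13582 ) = 54328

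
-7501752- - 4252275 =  - 3249477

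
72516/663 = 24172/221 = 109.38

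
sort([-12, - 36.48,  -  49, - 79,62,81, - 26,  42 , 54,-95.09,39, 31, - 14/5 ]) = [ - 95.09, - 79, - 49, - 36.48, - 26,  -  12, - 14/5,31,39,  42 , 54, 62,  81 ]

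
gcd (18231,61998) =3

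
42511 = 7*6073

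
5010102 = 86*58257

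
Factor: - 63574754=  - 2^1*2741^1*11597^1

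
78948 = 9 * 8772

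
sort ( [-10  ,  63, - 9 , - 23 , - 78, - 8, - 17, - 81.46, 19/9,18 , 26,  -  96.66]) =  [  -  96.66, - 81.46, - 78, - 23, - 17, - 10, - 9, - 8, 19/9, 18, 26,63 ]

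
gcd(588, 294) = 294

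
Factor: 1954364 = 2^2 * 31^1*15761^1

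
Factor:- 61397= -7^3*179^1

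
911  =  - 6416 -  -  7327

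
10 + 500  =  510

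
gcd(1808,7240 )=8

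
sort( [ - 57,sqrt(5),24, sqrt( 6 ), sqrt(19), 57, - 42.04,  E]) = [ - 57, - 42.04,  sqrt ( 5),sqrt( 6 ),E, sqrt(19),24, 57 ] 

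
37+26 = 63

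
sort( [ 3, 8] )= [3,8 ]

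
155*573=88815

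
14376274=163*88198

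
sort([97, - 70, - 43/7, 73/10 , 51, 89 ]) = [-70, - 43/7,  73/10  ,  51, 89, 97]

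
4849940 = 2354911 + 2495029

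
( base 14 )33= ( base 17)2B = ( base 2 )101101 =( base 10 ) 45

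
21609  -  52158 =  - 30549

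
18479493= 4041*4573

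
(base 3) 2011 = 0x3a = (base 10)58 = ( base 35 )1N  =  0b111010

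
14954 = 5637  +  9317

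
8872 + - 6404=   2468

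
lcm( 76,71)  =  5396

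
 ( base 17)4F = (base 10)83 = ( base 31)2l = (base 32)2J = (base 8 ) 123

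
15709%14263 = 1446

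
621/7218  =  69/802 = 0.09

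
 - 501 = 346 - 847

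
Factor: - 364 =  - 2^2*7^1*13^1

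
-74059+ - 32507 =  - 106566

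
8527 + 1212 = 9739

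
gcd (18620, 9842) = 266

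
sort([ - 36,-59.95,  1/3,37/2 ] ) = [ - 59.95, - 36, 1/3,37/2]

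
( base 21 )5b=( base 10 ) 116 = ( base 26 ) 4c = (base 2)1110100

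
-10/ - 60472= 5/30236 = 0.00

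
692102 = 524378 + 167724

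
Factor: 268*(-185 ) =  - 49580= - 2^2 * 5^1 * 37^1*67^1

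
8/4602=4/2301= 0.00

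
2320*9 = 20880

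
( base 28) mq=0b1010000010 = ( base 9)783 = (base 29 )m4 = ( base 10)642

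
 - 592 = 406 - 998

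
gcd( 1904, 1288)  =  56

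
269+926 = 1195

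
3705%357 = 135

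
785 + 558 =1343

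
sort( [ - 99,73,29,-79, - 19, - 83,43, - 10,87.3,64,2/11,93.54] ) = [ - 99, - 83, - 79,-19, - 10, 2/11,29, 43, 64,73, 87.3,93.54] 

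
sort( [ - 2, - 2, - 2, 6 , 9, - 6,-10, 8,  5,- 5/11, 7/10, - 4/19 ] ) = [-10, - 6, - 2,- 2, - 2, - 5/11, - 4/19  ,  7/10,  5, 6,8, 9] 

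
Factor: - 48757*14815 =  - 722334955=-5^1*2963^1*48757^1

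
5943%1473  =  51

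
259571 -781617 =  - 522046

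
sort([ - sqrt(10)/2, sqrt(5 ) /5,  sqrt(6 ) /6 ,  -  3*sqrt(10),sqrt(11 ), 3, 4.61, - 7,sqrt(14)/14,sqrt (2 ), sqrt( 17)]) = [ - 3*sqrt( 10), - 7, -sqrt(10)/2, sqrt(14 )/14, sqrt ( 6) /6, sqrt(5 )/5,sqrt(2 ), 3,sqrt( 11 ), sqrt(17 ), 4.61 ]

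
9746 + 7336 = 17082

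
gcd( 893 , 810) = 1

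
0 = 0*46614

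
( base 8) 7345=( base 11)2957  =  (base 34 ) 3A5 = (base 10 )3813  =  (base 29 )4fe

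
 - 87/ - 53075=87/53075 =0.00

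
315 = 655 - 340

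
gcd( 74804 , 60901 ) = 1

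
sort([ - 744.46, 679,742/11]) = [ - 744.46 , 742/11,679]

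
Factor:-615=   -  3^1*5^1*41^1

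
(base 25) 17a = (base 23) 1c5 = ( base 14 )41c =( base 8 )1452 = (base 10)810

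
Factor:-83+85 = 2^1 = 2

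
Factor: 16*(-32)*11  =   - 2^9*11^1 = -5632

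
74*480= 35520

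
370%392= 370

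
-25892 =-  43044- - 17152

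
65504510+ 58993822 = 124498332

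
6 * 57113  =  342678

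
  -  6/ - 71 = 6/71 =0.08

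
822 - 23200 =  - 22378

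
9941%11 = 8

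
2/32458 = 1/16229=0.00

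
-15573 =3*(-5191 )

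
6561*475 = 3116475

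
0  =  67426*0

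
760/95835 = 152/19167 = 0.01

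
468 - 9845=-9377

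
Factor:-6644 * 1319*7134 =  - 2^3*3^1*11^1*29^1 * 41^1*151^1*1319^1 = - 62518352424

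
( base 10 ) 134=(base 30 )4e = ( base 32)46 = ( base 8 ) 206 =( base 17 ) 7F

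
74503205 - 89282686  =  -14779481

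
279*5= 1395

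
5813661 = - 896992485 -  - 902806146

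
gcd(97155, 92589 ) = 3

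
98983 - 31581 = 67402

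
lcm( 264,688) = 22704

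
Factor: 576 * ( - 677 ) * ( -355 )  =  138432960 = 2^6  *  3^2 * 5^1*71^1*677^1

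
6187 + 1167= 7354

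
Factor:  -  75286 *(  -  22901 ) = 2^1 * 22901^1*37643^1=1724124686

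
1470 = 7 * 210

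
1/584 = 1/584  =  0.00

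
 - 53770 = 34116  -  87886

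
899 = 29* 31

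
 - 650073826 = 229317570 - 879391396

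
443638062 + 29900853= 473538915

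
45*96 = 4320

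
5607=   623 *9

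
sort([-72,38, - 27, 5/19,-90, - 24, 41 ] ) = [ - 90, - 72,-27, -24, 5/19, 38,41 ]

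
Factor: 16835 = 5^1 * 7^1*13^1*37^1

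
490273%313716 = 176557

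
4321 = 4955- 634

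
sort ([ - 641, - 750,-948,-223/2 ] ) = [ - 948, -750,-641,-223/2 ] 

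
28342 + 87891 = 116233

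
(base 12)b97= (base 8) 3243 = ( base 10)1699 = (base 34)1fx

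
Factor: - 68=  -2^2*17^1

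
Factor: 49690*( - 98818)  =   - 4910266420 =- 2^2*5^1 * 4969^1*49409^1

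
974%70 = 64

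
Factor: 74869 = 74869^1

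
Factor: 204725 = 5^2*19^1 * 431^1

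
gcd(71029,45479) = 511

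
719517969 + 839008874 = 1558526843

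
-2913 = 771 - 3684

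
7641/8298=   849/922=   0.92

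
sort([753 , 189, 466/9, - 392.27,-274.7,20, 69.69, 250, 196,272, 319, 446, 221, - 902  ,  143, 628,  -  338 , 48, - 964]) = [ - 964, - 902, - 392.27, - 338, - 274.7 , 20, 48, 466/9 , 69.69,  143, 189, 196 , 221, 250, 272, 319,446,628, 753 ]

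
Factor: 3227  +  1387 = 4614  =  2^1* 3^1*769^1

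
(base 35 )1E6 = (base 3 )2100202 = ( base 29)21A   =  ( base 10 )1721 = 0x6b9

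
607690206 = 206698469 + 400991737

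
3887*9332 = 36273484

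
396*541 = 214236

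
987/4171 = 987/4171 = 0.24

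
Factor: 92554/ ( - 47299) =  -13222/6757 = - 2^1 *11^1*29^( - 1 )*233^ ( - 1) * 601^1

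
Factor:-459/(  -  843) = 3^2*17^1 * 281^(-1 )= 153/281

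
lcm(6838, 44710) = 581230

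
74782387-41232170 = 33550217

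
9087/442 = 699/34  =  20.56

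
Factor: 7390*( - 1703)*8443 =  - 2^1*5^1*13^1*131^1*739^1*8443^1=   - 106256590310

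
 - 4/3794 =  - 2/1897 = - 0.00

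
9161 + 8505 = 17666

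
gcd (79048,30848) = 1928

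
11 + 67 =78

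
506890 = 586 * 865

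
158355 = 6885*23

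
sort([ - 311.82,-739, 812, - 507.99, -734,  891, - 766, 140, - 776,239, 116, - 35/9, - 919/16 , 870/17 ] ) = [-776, - 766, - 739, - 734, - 507.99, - 311.82, - 919/16, - 35/9,870/17, 116,140, 239, 812,891]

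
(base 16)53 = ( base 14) 5D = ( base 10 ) 83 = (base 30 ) 2N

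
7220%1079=746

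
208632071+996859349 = 1205491420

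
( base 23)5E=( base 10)129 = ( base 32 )41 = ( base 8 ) 201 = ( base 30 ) 49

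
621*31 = 19251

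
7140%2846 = 1448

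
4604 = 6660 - 2056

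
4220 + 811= 5031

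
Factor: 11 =11^1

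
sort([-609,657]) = [ - 609,657 ] 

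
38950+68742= 107692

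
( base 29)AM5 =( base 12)52A5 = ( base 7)35252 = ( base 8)21535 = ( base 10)9053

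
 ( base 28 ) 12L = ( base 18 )2BF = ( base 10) 861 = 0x35d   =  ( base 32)QT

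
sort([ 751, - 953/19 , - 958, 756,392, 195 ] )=[ - 958, - 953/19,  195, 392, 751 , 756]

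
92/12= 7 +2/3 = 7.67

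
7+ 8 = 15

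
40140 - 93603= - 53463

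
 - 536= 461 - 997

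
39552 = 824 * 48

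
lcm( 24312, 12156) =24312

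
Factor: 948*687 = 651276 =2^2 * 3^2*79^1 * 229^1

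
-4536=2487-7023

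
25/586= 25/586 = 0.04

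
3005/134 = 22 + 57/134 = 22.43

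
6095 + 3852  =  9947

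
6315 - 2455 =3860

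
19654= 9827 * 2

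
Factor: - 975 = -3^1*5^2*13^1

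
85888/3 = 85888/3 = 28629.33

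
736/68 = 10 + 14/17 = 10.82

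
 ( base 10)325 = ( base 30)ap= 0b101000101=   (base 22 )eh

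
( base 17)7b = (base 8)202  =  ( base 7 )244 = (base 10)130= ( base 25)55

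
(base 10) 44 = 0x2C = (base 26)1i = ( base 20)24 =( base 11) 40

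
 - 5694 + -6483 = -12177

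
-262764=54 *( - 4866)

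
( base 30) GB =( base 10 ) 491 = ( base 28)hf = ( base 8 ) 753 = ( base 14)271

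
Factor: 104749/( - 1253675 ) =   -  5^( - 2)*31^2*109^1*50147^( - 1) 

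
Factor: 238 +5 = 243=3^5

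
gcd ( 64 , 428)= 4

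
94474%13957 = 10732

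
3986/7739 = 3986/7739 = 0.52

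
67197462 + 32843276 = 100040738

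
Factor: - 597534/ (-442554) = 257^(  -  1 )*  347^1 = 347/257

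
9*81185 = 730665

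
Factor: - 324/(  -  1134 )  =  2/7 = 2^1 * 7^(- 1) 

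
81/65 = 81/65 =1.25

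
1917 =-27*( - 71)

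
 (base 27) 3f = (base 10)96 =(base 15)66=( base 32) 30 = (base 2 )1100000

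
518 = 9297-8779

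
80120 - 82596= - 2476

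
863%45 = 8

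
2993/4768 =2993/4768 = 0.63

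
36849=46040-9191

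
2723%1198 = 327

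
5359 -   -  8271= 13630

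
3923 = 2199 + 1724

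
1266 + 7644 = 8910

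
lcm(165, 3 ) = 165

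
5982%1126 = 352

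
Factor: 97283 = 97283^1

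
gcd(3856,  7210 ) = 2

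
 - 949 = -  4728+3779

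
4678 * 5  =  23390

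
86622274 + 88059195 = 174681469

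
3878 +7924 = 11802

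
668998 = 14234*47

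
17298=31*558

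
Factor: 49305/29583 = 3^( - 1 )*5^1=5/3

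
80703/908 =80703/908 = 88.88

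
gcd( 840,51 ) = 3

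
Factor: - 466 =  - 2^1*233^1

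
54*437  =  23598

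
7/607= 7/607 = 0.01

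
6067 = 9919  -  3852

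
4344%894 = 768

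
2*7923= 15846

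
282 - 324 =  -42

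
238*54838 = 13051444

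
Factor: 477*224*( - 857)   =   - 91568736= -  2^5 * 3^2 * 7^1*53^1*857^1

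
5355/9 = 595 =595.00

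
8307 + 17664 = 25971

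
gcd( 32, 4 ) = 4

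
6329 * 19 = 120251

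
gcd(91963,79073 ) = 1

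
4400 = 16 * 275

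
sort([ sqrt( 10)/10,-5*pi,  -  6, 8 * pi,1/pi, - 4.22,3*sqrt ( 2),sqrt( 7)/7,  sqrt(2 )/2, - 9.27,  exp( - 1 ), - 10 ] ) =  [ - 5*pi, - 10,-9.27,-6, - 4.22,  sqrt ( 10)/10,1/pi,exp( - 1), sqrt(7)/7,sqrt(2 )/2,3*sqrt(2), 8*pi] 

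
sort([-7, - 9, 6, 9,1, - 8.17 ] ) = [ - 9, - 8.17, - 7, 1, 6, 9] 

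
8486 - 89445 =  - 80959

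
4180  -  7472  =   - 3292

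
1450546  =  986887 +463659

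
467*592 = 276464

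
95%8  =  7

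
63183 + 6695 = 69878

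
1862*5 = 9310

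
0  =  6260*0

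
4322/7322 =2161/3661 = 0.59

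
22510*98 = 2205980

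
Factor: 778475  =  5^2*31139^1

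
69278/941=69278/941 = 73.62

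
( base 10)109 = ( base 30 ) 3j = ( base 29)3M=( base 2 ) 1101101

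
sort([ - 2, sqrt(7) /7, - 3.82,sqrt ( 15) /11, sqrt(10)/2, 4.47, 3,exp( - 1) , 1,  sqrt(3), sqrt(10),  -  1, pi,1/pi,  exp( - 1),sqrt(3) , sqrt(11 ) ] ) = [ - 3.82, - 2, - 1,1/pi,sqrt( 15)/11,exp( - 1),exp ( - 1) , sqrt(7) /7,1,sqrt(10) /2,sqrt(3), sqrt( 3),3,pi,sqrt(10),sqrt(11), 4.47 ] 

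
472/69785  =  472/69785  =  0.01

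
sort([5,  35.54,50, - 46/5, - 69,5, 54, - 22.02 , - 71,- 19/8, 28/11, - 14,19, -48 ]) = [ - 71, - 69,-48,-22.02,-14, - 46/5,-19/8,28/11, 5,5, 19, 35.54 , 50, 54 ] 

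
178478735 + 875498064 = 1053976799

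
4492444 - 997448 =3494996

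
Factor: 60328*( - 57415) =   -  3463732120 = - 2^3 *5^1*7541^1*11483^1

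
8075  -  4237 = 3838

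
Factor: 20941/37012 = 43/76 = 2^( - 2 )*19^( - 1)*43^1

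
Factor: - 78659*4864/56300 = - 95649344/14075 =-2^6*5^( -2 )*7^1*17^1*19^1*563^(  -  1 )*661^1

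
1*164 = 164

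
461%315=146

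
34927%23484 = 11443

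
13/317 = 13/317  =  0.04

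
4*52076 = 208304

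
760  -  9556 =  - 8796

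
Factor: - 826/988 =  -413/494  =  - 2^(-1)*7^1 * 13^( - 1 ) *19^( - 1)*59^1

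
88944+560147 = 649091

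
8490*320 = 2716800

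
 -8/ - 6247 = 8/6247 = 0.00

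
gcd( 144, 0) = 144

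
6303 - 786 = 5517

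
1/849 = 1/849  =  0.00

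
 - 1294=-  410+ - 884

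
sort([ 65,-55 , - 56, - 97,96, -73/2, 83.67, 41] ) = [ - 97,-56, - 55, - 73/2,41,65,83.67,96]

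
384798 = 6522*59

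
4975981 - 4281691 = 694290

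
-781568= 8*( - 97696)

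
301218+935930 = 1237148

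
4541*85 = 385985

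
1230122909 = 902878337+327244572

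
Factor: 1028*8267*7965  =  2^2*3^3*5^1*7^1*59^1*257^1*1181^1 =67690361340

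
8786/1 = 8786  =  8786.00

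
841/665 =1 + 176/665  =  1.26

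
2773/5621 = 2773/5621  =  0.49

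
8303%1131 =386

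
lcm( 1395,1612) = 72540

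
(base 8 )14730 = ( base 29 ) 7P4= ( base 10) 6616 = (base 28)8c8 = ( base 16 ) 19D8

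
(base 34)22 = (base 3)2121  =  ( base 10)70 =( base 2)1000110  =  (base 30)2A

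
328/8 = 41 = 41.00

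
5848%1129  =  203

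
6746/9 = 749 + 5/9 =749.56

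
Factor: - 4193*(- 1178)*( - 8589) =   -  42424111506= - 2^1*3^1*7^2*19^1*31^1 * 409^1*599^1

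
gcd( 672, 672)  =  672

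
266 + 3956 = 4222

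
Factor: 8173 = 11^1*743^1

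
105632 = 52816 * 2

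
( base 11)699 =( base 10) 834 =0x342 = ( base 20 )21E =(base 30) RO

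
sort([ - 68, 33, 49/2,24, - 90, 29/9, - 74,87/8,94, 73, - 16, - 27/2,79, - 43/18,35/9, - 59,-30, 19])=[ - 90, - 74, - 68, - 59, - 30 , - 16, - 27/2, - 43/18,29/9,  35/9,87/8 , 19, 24,49/2,33, 73 , 79,94]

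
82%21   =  19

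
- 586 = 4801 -5387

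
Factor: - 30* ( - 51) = 2^1*3^2*5^1*17^1 = 1530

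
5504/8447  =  5504/8447 = 0.65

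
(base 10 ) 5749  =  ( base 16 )1675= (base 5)140444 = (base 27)7np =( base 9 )7787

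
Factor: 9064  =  2^3*11^1*103^1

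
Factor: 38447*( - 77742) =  - 2988946674 = - 2^1*3^2*7^1*617^1* 38447^1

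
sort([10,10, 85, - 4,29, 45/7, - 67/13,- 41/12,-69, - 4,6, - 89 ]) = [ - 89, - 69, - 67/13, - 4, - 4, - 41/12, 6, 45/7, 10, 10, 29,85] 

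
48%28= 20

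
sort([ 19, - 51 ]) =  [ - 51,19 ]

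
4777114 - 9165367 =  - 4388253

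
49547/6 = 8257 + 5/6 = 8257.83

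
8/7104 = 1/888 =0.00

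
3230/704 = 1615/352 = 4.59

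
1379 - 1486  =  -107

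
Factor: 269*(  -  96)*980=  - 2^7 * 3^1*5^1*7^2*269^1  =  - 25307520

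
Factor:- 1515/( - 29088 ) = 2^( -5) * 3^(- 1 )*5^1 = 5/96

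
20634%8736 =3162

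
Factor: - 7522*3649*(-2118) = 2^2*3^1* 41^1*89^1*353^1* 3761^1 = 58134393804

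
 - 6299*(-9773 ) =61560127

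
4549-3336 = 1213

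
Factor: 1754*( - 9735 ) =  - 17075190 = -2^1 *3^1*5^1*11^1*59^1*877^1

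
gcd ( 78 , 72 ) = 6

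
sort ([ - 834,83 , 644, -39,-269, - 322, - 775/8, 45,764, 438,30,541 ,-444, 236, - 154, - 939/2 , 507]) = [ -834, - 939/2,  -  444, - 322, - 269,-154, - 775/8, - 39,30, 45, 83, 236, 438, 507, 541,644 , 764 ] 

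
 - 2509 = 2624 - 5133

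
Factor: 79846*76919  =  2^1*13^1 * 37^1*83^1*76919^1= 6141674474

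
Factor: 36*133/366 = 2^1*3^1*7^1*19^1*61^ ( - 1) =798/61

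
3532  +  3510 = 7042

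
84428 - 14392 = 70036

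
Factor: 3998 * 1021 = 2^1 * 1021^1*1999^1 =4081958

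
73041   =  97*753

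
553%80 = 73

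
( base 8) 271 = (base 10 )185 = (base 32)5P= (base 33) 5K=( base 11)159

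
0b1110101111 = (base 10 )943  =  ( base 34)rp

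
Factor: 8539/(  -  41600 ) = - 2^( - 7)*5^( - 2)*13^(-1 ) * 8539^1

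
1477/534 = 1477/534 = 2.77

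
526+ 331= 857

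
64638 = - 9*(-7182 ) 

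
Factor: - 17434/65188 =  - 23/86 =- 2^ ( - 1 )*23^1 *43^(  -  1) 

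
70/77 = 10/11=0.91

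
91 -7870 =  - 7779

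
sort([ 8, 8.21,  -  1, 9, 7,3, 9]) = [-1,3, 7,  8, 8.21, 9,9] 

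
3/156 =1/52 = 0.02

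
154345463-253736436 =-99390973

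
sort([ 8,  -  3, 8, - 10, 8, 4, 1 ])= [ - 10 , - 3, 1, 4,8 , 8, 8]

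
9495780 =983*9660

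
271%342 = 271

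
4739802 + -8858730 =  - 4118928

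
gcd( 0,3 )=3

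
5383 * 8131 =43769173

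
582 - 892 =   -  310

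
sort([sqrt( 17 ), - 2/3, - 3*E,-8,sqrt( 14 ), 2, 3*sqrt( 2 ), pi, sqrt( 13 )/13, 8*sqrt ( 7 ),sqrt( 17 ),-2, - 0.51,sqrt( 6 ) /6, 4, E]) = [ - 3*E, - 8, - 2, - 2/3, - 0.51 , sqrt( 13 ) /13, sqrt( 6 )/6 , 2,E,pi, sqrt(14), 4 , sqrt( 17 ),  sqrt( 17), 3*sqrt( 2),8*sqrt( 7) ] 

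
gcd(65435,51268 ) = 1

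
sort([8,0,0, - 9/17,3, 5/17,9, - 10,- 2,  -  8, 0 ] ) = [ - 10 , -8, - 2, - 9/17,0, 0, 0,5/17, 3 , 8,9]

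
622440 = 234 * 2660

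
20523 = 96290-75767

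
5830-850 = 4980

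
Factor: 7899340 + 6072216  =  2^2*83^1*42083^1 = 13971556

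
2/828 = 1/414  =  0.00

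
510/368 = 1 + 71/184 = 1.39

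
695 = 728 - 33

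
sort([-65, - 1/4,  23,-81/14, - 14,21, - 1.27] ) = [ - 65, - 14,-81/14, - 1.27, - 1/4 , 21, 23]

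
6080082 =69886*87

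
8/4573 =8/4573 = 0.00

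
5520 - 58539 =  - 53019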